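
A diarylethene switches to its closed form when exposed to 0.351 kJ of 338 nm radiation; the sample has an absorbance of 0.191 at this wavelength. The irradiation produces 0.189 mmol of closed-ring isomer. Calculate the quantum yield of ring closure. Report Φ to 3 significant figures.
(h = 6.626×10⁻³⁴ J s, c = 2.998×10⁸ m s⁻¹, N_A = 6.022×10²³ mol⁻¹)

Φ = 0.536

Product: 0.189 mmol = 1.89×10⁻⁴ mol.
Photon energy at 338 nm: hc/λ = (6.626×10⁻³⁴)(2.998×10⁸)/(338×10⁻⁹) = 5.877×10⁻¹⁹ J.
Incident energy: 0.351 kJ = 351 J.
Photons incident: 351 / 5.877×10⁻¹⁹ = 5.972×10²⁰, i.e. 5.972×10²⁰/6.022×10²³ = 9.917×10⁻⁴ mol.
Fraction absorbed: 1 − 10^(−0.191) = 0.3558.
Photons absorbed: 0.3558 × 9.917×10⁻⁴ = 3.528×10⁻⁴ mol.
Φ = 1.89×10⁻⁴ mol / 3.528×10⁻⁴ mol photons = 0.536.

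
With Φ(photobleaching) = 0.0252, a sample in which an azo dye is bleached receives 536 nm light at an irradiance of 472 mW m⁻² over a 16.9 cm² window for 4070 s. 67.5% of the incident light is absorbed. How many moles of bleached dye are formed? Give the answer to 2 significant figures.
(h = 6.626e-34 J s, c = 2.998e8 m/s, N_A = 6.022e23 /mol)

Photon energy at 536 nm: hc/λ = (6.626e-34)(2.998e8)/(536e-9) = 3.706e-19 J.
Energy delivered: (472 mW m⁻²)(16.9e-4 m²)(4070 s) = 3.247 J.
Photons incident: 3.247 / 3.706e-19 = 8.761e18, i.e. 8.761e18/6.022e23 = 1.455e-5 mol.
Photons absorbed: 0.675 × 1.455e-5 = 9.821e-6 mol.
Product: Φ × n_abs = 0.0252 × 9.821e-6 = 2.475e-7 mol.

2.5e-7 mol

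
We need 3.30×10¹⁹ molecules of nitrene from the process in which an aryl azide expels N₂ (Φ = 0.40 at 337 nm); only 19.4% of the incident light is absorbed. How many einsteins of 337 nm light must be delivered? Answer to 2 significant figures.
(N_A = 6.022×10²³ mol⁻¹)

Product: 3.30×10¹⁹ / 6.022×10²³ = 5.480×10⁻⁵ mol.
Photons that must be absorbed: 5.480×10⁻⁵ / 0.40 = 1.370×10⁻⁴ mol.
Incident photons needed: 1.370×10⁻⁴ / 0.194 = 7.062×10⁻⁴ mol.

7.1×10⁻⁴ einstein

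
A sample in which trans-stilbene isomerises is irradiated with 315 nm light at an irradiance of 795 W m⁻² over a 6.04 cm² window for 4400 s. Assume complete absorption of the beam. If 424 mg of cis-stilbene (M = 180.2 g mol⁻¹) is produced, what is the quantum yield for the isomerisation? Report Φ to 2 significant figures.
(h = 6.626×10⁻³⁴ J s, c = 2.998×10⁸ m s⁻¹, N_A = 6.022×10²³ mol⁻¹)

Product: 424 mg / 180.2 g mol⁻¹ = 0.002353 mol.
Photon energy at 315 nm: hc/λ = (6.626×10⁻³⁴)(2.998×10⁸)/(315×10⁻⁹) = 6.306×10⁻¹⁹ J.
Energy delivered: (795 W m⁻²)(6.04×10⁻⁴ m²)(4400 s) = 2113 J.
Photons incident: 2113 / 6.306×10⁻¹⁹ = 3.351×10²¹, i.e. 3.351×10²¹/6.022×10²³ = 0.005565 mol.
Φ = 0.002353 mol / 0.005565 mol photons = 0.42.

Φ = 0.42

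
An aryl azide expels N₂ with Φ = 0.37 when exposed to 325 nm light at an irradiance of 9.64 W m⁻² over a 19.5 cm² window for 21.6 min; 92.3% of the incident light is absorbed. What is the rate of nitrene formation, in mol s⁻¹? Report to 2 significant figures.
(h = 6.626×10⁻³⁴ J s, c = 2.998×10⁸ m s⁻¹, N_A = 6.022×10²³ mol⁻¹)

Photon energy at 325 nm: hc/λ = (6.626×10⁻³⁴)(2.998×10⁸)/(325×10⁻⁹) = 6.112×10⁻¹⁹ J.
Energy delivered: (9.64 W m⁻²)(19.5×10⁻⁴ m²)(1296 s) = 24.36 J.
Photons incident: 24.36 / 6.112×10⁻¹⁹ = 3.986×10¹⁹, i.e. 3.986×10¹⁹/6.022×10²³ = 6.619×10⁻⁵ mol.
Photons absorbed: 0.923 × 6.619×10⁻⁵ = 6.109×10⁻⁵ mol.
Product formed: 0.37 × 6.109×10⁻⁵ = 2.260×10⁻⁵ mol.
Rate: 2.260×10⁻⁵ / 1296 s = 1.7×10⁻⁸ mol s⁻¹.

1.7×10⁻⁸ mol s⁻¹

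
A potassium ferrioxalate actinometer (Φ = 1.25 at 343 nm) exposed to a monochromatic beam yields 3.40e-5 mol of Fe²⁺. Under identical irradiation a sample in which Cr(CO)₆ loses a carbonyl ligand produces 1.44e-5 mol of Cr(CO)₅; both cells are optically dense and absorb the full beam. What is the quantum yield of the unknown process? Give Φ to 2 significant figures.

Φ = 0.53

Photons absorbed by the actinometer: 3.40e-5 / 1.25 = 2.720e-5 mol.
Φ(unknown) = 1.44e-5 / 2.720e-5 = 0.53.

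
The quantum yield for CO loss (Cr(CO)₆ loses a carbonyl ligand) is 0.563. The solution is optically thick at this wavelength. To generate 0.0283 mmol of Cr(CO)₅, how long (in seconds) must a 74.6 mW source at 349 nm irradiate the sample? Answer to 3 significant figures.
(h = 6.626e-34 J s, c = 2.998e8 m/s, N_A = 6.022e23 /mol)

t ≈ 231 s

Product: 0.0283 mmol = 2.83e-5 mol.
Photons that must be absorbed: 2.83e-5 / 0.563 = 5.027e-5 mol.
Photon energy: hc/λ = 5.692e-19 J; per mole, 3.428e5 J mol⁻¹.
Energy required: 5.027e-5 × 3.428e5 = 17.23 J.
Time: 17.23 J / 0.0746 W = 231 s.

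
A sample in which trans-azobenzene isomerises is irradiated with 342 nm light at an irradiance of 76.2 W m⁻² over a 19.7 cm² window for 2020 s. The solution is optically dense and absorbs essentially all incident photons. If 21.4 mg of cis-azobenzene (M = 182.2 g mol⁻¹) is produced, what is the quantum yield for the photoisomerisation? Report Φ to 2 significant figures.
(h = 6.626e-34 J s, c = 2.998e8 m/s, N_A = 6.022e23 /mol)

Φ = 0.14

Product: 21.4 mg / 182.2 g mol⁻¹ = 1.175e-4 mol.
Photon energy at 342 nm: hc/λ = (6.626e-34)(2.998e8)/(342e-9) = 5.808e-19 J.
Energy delivered: (76.2 W m⁻²)(19.7e-4 m²)(2020 s) = 303.2 J.
Photons incident: 303.2 / 5.808e-19 = 5.220e20, i.e. 5.220e20/6.022e23 = 8.668e-4 mol.
Φ = 1.175e-4 mol / 8.668e-4 mol photons = 0.14.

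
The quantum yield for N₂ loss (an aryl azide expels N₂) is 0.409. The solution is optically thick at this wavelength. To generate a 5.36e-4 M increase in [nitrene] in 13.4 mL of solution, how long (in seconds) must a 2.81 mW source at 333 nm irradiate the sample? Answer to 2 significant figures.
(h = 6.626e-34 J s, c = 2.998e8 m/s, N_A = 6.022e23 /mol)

t ≈ 2200 s

Product: (5.36e-4 M)(0.0134 L) = 7.182e-6 mol.
Photons that must be absorbed: 7.182e-6 / 0.409 = 1.756e-5 mol.
Photon energy: hc/λ = 5.965e-19 J; per mole, 3.592e5 J mol⁻¹.
Energy required: 1.756e-5 × 3.592e5 = 6.308 J.
Time: 6.308 J / 0.00281 W = 2200 s.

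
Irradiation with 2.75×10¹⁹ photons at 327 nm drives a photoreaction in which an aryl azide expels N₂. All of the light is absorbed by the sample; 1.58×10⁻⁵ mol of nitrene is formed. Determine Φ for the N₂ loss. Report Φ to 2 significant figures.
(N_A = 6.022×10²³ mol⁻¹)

Φ = 0.35

Moles of photons: 2.75×10¹⁹ / 6.022×10²³ = 4.567×10⁻⁵ mol.
Φ = 1.58×10⁻⁵ mol / 4.567×10⁻⁵ mol photons = 0.35.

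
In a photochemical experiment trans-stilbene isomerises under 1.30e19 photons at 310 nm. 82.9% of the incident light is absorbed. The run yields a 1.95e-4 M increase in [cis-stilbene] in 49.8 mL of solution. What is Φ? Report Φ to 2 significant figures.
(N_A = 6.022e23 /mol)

Φ = 0.54

Product: (1.95e-4 M)(0.0498 L) = 9.711e-6 mol.
Moles of photons: 1.30e19 / 6.022e23 = 2.159e-5 mol.
Photons absorbed: 0.829 × 2.159e-5 = 1.790e-5 mol.
Φ = 9.711e-6 mol / 1.790e-5 mol photons = 0.54.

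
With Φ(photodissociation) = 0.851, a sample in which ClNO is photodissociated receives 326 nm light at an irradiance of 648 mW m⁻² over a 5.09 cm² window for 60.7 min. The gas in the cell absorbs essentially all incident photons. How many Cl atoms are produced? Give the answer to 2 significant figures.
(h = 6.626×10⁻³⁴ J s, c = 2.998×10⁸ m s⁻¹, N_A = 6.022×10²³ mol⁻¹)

Photon energy at 326 nm: hc/λ = (6.626×10⁻³⁴)(2.998×10⁸)/(326×10⁻⁹) = 6.093×10⁻¹⁹ J.
Energy delivered: (648 mW m⁻²)(5.09×10⁻⁴ m²)(3642 s) = 1.201 J.
Photons incident: 1.201 / 6.093×10⁻¹⁹ = 1.971×10¹⁸, i.e. 1.971×10¹⁸/6.022×10²³ = 3.273×10⁻⁶ mol.
Product: Φ × n_abs = 0.851 × 3.273×10⁻⁶ = 2.785×10⁻⁶ mol.
As a count: 2.785×10⁻⁶ × 6.022×10²³ = 1.7×10¹⁸.

1.7×10¹⁸ atoms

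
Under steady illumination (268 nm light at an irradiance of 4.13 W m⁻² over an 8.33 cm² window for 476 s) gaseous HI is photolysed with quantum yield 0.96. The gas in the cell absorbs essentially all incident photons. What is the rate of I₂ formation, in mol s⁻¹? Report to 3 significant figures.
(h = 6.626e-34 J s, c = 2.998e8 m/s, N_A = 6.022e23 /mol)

Photon energy at 268 nm: hc/λ = (6.626e-34)(2.998e8)/(268e-9) = 7.412e-19 J.
Energy delivered: (4.13 W m⁻²)(8.33e-4 m²)(476 s) = 1.638 J.
Photons incident: 1.638 / 7.412e-19 = 2.210e18, i.e. 2.210e18/6.022e23 = 3.670e-6 mol.
Product formed: 0.96 × 3.670e-6 = 3.523e-6 mol.
Rate: 3.523e-6 / 476 s = 7.40e-9 mol s⁻¹.

7.40e-9 mol s⁻¹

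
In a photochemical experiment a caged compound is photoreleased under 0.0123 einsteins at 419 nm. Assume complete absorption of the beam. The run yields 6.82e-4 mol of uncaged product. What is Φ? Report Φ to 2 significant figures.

Φ = 0.055

Φ = 6.82e-4 mol / 0.0123 mol photons = 0.055.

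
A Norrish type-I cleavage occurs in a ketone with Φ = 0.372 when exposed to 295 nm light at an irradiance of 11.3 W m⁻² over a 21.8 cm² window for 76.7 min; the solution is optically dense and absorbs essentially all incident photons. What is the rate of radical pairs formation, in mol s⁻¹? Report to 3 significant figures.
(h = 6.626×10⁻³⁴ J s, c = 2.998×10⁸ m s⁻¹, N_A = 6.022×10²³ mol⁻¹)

2.26×10⁻⁸ mol s⁻¹

Photon energy at 295 nm: hc/λ = (6.626×10⁻³⁴)(2.998×10⁸)/(295×10⁻⁹) = 6.734×10⁻¹⁹ J.
Energy delivered: (11.3 W m⁻²)(21.8×10⁻⁴ m²)(4602 s) = 113.4 J.
Photons incident: 113.4 / 6.734×10⁻¹⁹ = 1.684×10²⁰, i.e. 1.684×10²⁰/6.022×10²³ = 2.796×10⁻⁴ mol.
Product formed: 0.372 × 2.796×10⁻⁴ = 1.040×10⁻⁴ mol.
Rate: 1.040×10⁻⁴ / 4602 s = 2.26×10⁻⁸ mol s⁻¹.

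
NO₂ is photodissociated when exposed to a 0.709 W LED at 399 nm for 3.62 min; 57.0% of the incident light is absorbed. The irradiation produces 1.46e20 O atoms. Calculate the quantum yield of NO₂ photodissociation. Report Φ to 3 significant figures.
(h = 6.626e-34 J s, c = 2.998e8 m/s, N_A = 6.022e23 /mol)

Product: 1.46e20 / 6.022e23 = 2.424e-4 mol.
Photon energy at 399 nm: hc/λ = (6.626e-34)(2.998e8)/(399e-9) = 4.979e-19 J.
Energy delivered: (0.709 W)(217.2 s) = 154.0 J.
Photons incident: 154.0 / 4.979e-19 = 3.093e20, i.e. 3.093e20/6.022e23 = 5.136e-4 mol.
Photons absorbed: 0.570 × 5.136e-4 = 2.928e-4 mol.
Φ = 2.424e-4 mol / 2.928e-4 mol photons = 0.828.

Φ = 0.828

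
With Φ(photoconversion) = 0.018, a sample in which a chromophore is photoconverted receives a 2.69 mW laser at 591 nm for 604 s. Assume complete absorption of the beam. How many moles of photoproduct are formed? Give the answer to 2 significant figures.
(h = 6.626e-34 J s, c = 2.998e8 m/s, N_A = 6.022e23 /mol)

1.4e-7 mol

Photon energy at 591 nm: hc/λ = (6.626e-34)(2.998e8)/(591e-9) = 3.361e-19 J.
Energy delivered: (2.69 mW)(604 s) = 1.625 J.
Photons incident: 1.625 / 3.361e-19 = 4.835e18, i.e. 4.835e18/6.022e23 = 8.029e-6 mol.
Product: Φ × n_abs = 0.018 × 8.029e-6 = 1.445e-7 mol.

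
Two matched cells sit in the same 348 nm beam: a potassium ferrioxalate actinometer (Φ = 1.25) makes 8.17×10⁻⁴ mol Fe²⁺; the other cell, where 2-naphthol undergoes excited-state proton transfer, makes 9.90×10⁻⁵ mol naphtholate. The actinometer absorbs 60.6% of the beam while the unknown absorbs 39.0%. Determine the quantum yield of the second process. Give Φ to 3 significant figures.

Φ = 0.235

Photons absorbed by the actinometer: 8.17×10⁻⁴ / 1.25 = 6.536×10⁻⁴ mol.
Incident flux: 6.536×10⁻⁴ / 0.606 = 0.001079 einstein.
Absorbed by unknown: 0.390 × 0.001079 = 4.208×10⁻⁴ mol.
Φ(unknown) = 9.90×10⁻⁵ / 4.208×10⁻⁴ = 0.235.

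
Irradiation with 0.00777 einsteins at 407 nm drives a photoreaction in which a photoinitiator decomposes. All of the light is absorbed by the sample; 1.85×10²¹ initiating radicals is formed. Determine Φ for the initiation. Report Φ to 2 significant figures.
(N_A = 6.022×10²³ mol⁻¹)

Φ = 0.40

Product: 1.85×10²¹ / 6.022×10²³ = 0.003072 mol.
Φ = 0.003072 mol / 0.00777 mol photons = 0.40.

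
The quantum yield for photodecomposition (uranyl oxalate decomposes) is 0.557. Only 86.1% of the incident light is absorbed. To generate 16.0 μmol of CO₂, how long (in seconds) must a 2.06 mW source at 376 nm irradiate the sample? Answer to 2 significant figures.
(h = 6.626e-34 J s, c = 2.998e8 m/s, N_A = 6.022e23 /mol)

t ≈ 5200 s

Product: 16.0 μmol = 1.60e-5 mol.
Photons that must be absorbed: 1.60e-5 / 0.557 = 2.873e-5 mol.
Incident photons needed: 2.873e-5 / 0.861 = 3.337e-5 mol.
Photon energy: hc/λ = 5.283e-19 J; per mole, 3.181e5 J mol⁻¹.
Energy required: 3.337e-5 × 3.181e5 = 10.61 J.
Time: 10.61 J / 0.00206 W = 5200 s.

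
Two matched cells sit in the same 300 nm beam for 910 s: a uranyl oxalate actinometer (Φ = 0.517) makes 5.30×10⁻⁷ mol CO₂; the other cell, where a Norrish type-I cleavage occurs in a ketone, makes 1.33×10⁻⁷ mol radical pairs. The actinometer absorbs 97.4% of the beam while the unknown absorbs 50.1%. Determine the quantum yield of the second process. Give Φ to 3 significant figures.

Photons absorbed by the actinometer: 5.30×10⁻⁷ / 0.517 = 1.025×10⁻⁶ mol.
Incident flux: 1.025×10⁻⁶ / 0.974 = 1.052×10⁻⁶ einstein.
Absorbed by unknown: 0.501 × 1.052×10⁻⁶ = 5.271×10⁻⁷ mol.
Φ(unknown) = 1.33×10⁻⁷ / 5.271×10⁻⁷ = 0.252.

Φ = 0.252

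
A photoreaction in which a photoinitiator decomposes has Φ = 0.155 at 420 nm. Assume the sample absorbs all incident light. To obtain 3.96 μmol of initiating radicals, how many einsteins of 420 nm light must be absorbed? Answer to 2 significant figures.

2.6×10⁻⁵ einstein

Product: 3.96 μmol = 3.96×10⁻⁶ mol.
Photons that must be absorbed: 3.96×10⁻⁶ / 0.155 = 2.555×10⁻⁵ mol.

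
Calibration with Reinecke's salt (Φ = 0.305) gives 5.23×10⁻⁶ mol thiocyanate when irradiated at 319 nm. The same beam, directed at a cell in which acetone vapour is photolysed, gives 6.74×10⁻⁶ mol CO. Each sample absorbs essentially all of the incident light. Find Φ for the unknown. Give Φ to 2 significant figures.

Photons absorbed by the actinometer: 5.23×10⁻⁶ / 0.305 = 1.715×10⁻⁵ mol.
Φ(unknown) = 6.74×10⁻⁶ / 1.715×10⁻⁵ = 0.39.

Φ = 0.39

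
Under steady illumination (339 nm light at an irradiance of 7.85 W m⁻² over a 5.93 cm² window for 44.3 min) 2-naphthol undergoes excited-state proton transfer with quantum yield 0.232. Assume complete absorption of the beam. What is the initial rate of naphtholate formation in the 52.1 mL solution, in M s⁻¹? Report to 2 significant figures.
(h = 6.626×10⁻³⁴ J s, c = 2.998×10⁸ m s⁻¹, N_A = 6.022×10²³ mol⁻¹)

5.9×10⁻⁸ M s⁻¹

Photon energy at 339 nm: hc/λ = (6.626×10⁻³⁴)(2.998×10⁸)/(339×10⁻⁹) = 5.860×10⁻¹⁹ J.
Energy delivered: (7.85 W m⁻²)(5.93×10⁻⁴ m²)(2658 s) = 12.37 J.
Photons incident: 12.37 / 5.860×10⁻¹⁹ = 2.111×10¹⁹, i.e. 2.111×10¹⁹/6.022×10²³ = 3.505×10⁻⁵ mol.
Product formed: 0.232 × 3.505×10⁻⁵ = 8.132×10⁻⁶ mol.
Rate: 8.132×10⁻⁶ mol / (2658 s × 0.0521 L) = 5.9×10⁻⁸ M s⁻¹.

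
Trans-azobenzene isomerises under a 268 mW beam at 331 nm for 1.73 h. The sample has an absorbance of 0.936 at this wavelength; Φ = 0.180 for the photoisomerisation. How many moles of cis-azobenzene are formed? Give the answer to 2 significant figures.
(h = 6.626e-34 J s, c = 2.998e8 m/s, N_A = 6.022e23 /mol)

7.3e-4 mol

Photon energy at 331 nm: hc/λ = (6.626e-34)(2.998e8)/(331e-9) = 6.001e-19 J.
Energy delivered: (268 mW)(6228 s) = 1669 J.
Photons incident: 1669 / 6.001e-19 = 2.781e21, i.e. 2.781e21/6.022e23 = 0.004618 mol.
Fraction absorbed: 1 − 10^(−0.936) = 0.8841.
Photons absorbed: 0.8841 × 0.004618 = 0.004083 mol.
Product: Φ × n_abs = 0.180 × 0.004083 = 7.349e-4 mol.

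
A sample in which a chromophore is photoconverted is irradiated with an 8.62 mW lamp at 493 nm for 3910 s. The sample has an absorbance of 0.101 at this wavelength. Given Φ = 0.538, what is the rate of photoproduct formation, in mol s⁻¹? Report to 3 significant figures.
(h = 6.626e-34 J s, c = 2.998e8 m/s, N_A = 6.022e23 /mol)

3.97e-9 mol s⁻¹

Photon energy at 493 nm: hc/λ = (6.626e-34)(2.998e8)/(493e-9) = 4.029e-19 J.
Energy delivered: (8.62 mW)(3910 s) = 33.70 J.
Photons incident: 33.70 / 4.029e-19 = 8.364e19, i.e. 8.364e19/6.022e23 = 1.389e-4 mol.
Fraction absorbed: 1 − 10^(−0.101) = 0.2075.
Photons absorbed: 0.2075 × 1.389e-4 = 2.882e-5 mol.
Product formed: 0.538 × 2.882e-5 = 1.551e-5 mol.
Rate: 1.551e-5 / 3910 s = 3.97e-9 mol s⁻¹.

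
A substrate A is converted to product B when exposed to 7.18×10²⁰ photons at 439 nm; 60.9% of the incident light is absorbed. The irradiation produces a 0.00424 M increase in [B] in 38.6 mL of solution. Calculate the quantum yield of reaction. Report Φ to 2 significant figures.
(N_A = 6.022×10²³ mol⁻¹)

Φ = 0.23

Product: (0.00424 M)(0.0386 L) = 1.637×10⁻⁴ mol.
Moles of photons: 7.18×10²⁰ / 6.022×10²³ = 0.001192 mol.
Photons absorbed: 0.609 × 0.001192 = 7.259×10⁻⁴ mol.
Φ = 1.637×10⁻⁴ mol / 7.259×10⁻⁴ mol photons = 0.23.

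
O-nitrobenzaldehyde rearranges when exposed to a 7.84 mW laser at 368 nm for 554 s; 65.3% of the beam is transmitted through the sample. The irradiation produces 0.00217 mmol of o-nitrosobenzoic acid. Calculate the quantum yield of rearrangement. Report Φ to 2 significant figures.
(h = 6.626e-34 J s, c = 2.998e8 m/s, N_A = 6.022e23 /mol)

Φ = 0.47

Product: 0.00217 mmol = 2.17e-6 mol.
Photon energy at 368 nm: hc/λ = (6.626e-34)(2.998e8)/(368e-9) = 5.398e-19 J.
Energy delivered: (7.84 mW)(554 s) = 4.343 J.
Photons incident: 4.343 / 5.398e-19 = 8.046e18, i.e. 8.046e18/6.022e23 = 1.336e-5 mol.
Fraction absorbed: 1 − 65.3/100 = 0.3470.
Photons absorbed: 0.3470 × 1.336e-5 = 4.636e-6 mol.
Φ = 2.17e-6 mol / 4.636e-6 mol photons = 0.47.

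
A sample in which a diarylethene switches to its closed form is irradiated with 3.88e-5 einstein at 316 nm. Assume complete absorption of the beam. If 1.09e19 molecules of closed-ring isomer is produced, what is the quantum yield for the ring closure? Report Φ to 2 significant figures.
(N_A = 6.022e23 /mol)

Φ = 0.47

Product: 1.09e19 / 6.022e23 = 1.810e-5 mol.
Φ = 1.810e-5 mol / 3.88e-5 mol photons = 0.47.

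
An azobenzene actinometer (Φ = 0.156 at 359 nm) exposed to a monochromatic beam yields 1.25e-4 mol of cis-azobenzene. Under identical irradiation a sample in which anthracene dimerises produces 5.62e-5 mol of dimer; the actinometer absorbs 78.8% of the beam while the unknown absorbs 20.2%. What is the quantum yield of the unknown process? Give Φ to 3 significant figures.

Photons absorbed by the actinometer: 1.25e-4 / 0.156 = 8.013e-4 mol.
Incident flux: 8.013e-4 / 0.788 = 0.001017 einstein.
Absorbed by unknown: 0.202 × 0.001017 = 2.054e-4 mol.
Φ(unknown) = 5.62e-5 / 2.054e-4 = 0.274.

Φ = 0.274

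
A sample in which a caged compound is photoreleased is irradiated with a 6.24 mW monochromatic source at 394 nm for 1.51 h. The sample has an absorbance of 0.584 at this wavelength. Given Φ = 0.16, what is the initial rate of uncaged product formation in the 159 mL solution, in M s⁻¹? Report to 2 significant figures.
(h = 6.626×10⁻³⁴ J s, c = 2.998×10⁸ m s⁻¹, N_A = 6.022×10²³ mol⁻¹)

Photon energy at 394 nm: hc/λ = (6.626×10⁻³⁴)(2.998×10⁸)/(394×10⁻⁹) = 5.042×10⁻¹⁹ J.
Energy delivered: (6.24 mW)(5436 s) = 33.92 J.
Photons incident: 33.92 / 5.042×10⁻¹⁹ = 6.727×10¹⁹, i.e. 6.727×10¹⁹/6.022×10²³ = 1.117×10⁻⁴ mol.
Fraction absorbed: 1 − 10^(−0.584) = 0.7394.
Photons absorbed: 0.7394 × 1.117×10⁻⁴ = 8.259×10⁻⁵ mol.
Product formed: 0.16 × 8.259×10⁻⁵ = 1.321×10⁻⁵ mol.
Rate: 1.321×10⁻⁵ mol / (5436 s × 0.159 L) = 1.5×10⁻⁸ M s⁻¹.

1.5×10⁻⁸ M s⁻¹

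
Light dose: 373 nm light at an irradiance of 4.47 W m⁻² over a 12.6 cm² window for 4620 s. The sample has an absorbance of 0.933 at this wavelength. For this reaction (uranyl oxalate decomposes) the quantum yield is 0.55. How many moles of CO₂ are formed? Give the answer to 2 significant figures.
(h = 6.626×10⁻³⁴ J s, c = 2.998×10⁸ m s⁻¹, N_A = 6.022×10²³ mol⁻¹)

3.9×10⁻⁵ mol

Photon energy at 373 nm: hc/λ = (6.626×10⁻³⁴)(2.998×10⁸)/(373×10⁻⁹) = 5.326×10⁻¹⁹ J.
Energy delivered: (4.47 W m⁻²)(12.6×10⁻⁴ m²)(4620 s) = 26.02 J.
Photons incident: 26.02 / 5.326×10⁻¹⁹ = 4.885×10¹⁹, i.e. 4.885×10¹⁹/6.022×10²³ = 8.112×10⁻⁵ mol.
Fraction absorbed: 1 − 10^(−0.933) = 0.8833.
Photons absorbed: 0.8833 × 8.112×10⁻⁵ = 7.165×10⁻⁵ mol.
Product: Φ × n_abs = 0.55 × 7.165×10⁻⁵ = 3.941×10⁻⁵ mol.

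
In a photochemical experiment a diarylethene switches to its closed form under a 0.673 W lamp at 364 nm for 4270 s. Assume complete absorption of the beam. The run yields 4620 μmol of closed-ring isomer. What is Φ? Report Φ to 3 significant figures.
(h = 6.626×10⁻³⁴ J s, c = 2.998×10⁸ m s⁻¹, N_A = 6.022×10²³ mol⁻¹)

Φ = 0.528

Product: 4620 μmol = 0.00462 mol.
Photon energy at 364 nm: hc/λ = (6.626×10⁻³⁴)(2.998×10⁸)/(364×10⁻⁹) = 5.457×10⁻¹⁹ J.
Energy delivered: (0.673 W)(4270 s) = 2874 J.
Photons incident: 2874 / 5.457×10⁻¹⁹ = 5.267×10²¹, i.e. 5.267×10²¹/6.022×10²³ = 0.008746 mol.
Φ = 0.00462 mol / 0.008746 mol photons = 0.528.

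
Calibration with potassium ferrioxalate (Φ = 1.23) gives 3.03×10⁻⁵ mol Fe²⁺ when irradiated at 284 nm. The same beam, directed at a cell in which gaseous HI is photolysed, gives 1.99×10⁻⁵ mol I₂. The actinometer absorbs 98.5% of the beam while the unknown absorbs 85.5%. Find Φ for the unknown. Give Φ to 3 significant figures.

Φ = 0.931

Photons absorbed by the actinometer: 3.03×10⁻⁵ / 1.23 = 2.463×10⁻⁵ mol.
Incident flux: 2.463×10⁻⁵ / 0.985 = 2.501×10⁻⁵ einstein.
Absorbed by unknown: 0.855 × 2.501×10⁻⁵ = 2.138×10⁻⁵ mol.
Φ(unknown) = 1.99×10⁻⁵ / 2.138×10⁻⁵ = 0.931.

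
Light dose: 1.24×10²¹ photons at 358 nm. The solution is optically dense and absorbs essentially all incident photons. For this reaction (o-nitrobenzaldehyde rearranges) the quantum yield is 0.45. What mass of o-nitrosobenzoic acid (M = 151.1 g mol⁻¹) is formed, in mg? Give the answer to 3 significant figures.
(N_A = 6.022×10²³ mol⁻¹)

140 mg

Moles of photons: 1.24×10²¹ / 6.022×10²³ = 0.002059 mol.
Product: Φ × n_abs = 0.45 × 0.002059 = 9.266×10⁻⁴ mol.
Mass: 9.266×10⁻⁴ × 151.1 = 0.1400 g = 140 mg.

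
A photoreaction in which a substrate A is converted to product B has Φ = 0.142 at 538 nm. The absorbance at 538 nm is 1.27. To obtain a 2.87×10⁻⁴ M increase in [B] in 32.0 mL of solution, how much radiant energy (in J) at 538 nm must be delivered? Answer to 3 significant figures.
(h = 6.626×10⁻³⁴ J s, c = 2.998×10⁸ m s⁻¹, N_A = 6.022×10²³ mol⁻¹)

Product: (2.87×10⁻⁴ M)(0.032 L) = 9.184×10⁻⁶ mol.
Photons that must be absorbed: 9.184×10⁻⁶ / 0.142 = 6.468×10⁻⁵ mol.
Fraction absorbed: 1 − 10^(−1.27) = 0.9463.
Incident photons needed: 6.468×10⁻⁵ / 0.9463 = 6.835×10⁻⁵ mol.
Photon energy: hc/λ = 3.692×10⁻¹⁹ J; per mole, 2.223×10⁵ J mol⁻¹.
Energy required: 6.835×10⁻⁵ × 2.223×10⁵ = 15.2 J.

15.2 J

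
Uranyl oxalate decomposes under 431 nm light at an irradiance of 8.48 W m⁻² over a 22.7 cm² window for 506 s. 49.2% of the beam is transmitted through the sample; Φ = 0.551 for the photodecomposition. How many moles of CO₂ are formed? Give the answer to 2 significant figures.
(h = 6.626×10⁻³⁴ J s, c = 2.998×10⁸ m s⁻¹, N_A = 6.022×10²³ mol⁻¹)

Photon energy at 431 nm: hc/λ = (6.626×10⁻³⁴)(2.998×10⁸)/(431×10⁻⁹) = 4.609×10⁻¹⁹ J.
Energy delivered: (8.48 W m⁻²)(22.7×10⁻⁴ m²)(506 s) = 9.740 J.
Photons incident: 9.740 / 4.609×10⁻¹⁹ = 2.113×10¹⁹, i.e. 2.113×10¹⁹/6.022×10²³ = 3.509×10⁻⁵ mol.
Fraction absorbed: 1 − 49.2/100 = 0.5080.
Photons absorbed: 0.5080 × 3.509×10⁻⁵ = 1.783×10⁻⁵ mol.
Product: Φ × n_abs = 0.551 × 1.783×10⁻⁵ = 9.824×10⁻⁶ mol.

9.8×10⁻⁶ mol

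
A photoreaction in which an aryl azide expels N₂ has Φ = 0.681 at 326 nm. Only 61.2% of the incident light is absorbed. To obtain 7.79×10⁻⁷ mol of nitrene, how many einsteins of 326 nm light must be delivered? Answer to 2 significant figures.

Photons that must be absorbed: 7.79×10⁻⁷ / 0.681 = 1.144×10⁻⁶ mol.
Incident photons needed: 1.144×10⁻⁶ / 0.612 = 1.869×10⁻⁶ mol.

1.9×10⁻⁶ einstein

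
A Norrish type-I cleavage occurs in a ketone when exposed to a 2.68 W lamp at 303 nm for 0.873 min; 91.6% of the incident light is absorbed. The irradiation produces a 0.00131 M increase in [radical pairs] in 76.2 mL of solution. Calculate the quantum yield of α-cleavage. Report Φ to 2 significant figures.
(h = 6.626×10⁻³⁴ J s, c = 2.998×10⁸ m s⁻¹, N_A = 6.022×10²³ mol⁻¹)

Φ = 0.31

Product: (0.00131 M)(0.0762 L) = 9.982×10⁻⁵ mol.
Photon energy at 303 nm: hc/λ = (6.626×10⁻³⁴)(2.998×10⁸)/(303×10⁻⁹) = 6.556×10⁻¹⁹ J.
Energy delivered: (2.68 W)(52.38 s) = 140.4 J.
Photons incident: 140.4 / 6.556×10⁻¹⁹ = 2.142×10²⁰, i.e. 2.142×10²⁰/6.022×10²³ = 3.557×10⁻⁴ mol.
Photons absorbed: 0.916 × 3.557×10⁻⁴ = 3.258×10⁻⁴ mol.
Φ = 9.982×10⁻⁵ mol / 3.258×10⁻⁴ mol photons = 0.31.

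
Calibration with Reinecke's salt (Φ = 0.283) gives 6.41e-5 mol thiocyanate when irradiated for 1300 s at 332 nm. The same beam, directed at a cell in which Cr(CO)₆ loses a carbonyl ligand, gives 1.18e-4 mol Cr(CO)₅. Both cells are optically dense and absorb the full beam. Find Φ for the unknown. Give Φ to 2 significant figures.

Photons absorbed by the actinometer: 6.41e-5 / 0.283 = 2.265e-4 mol.
Φ(unknown) = 1.18e-4 / 2.265e-4 = 0.52.

Φ = 0.52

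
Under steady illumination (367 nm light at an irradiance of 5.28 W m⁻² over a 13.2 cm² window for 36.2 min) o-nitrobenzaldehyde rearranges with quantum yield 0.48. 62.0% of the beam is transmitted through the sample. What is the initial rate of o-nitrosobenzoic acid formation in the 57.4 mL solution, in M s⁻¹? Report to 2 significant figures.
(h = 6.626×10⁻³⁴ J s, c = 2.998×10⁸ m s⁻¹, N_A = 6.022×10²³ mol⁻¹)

6.8×10⁻⁸ M s⁻¹

Photon energy at 367 nm: hc/λ = (6.626×10⁻³⁴)(2.998×10⁸)/(367×10⁻⁹) = 5.413×10⁻¹⁹ J.
Energy delivered: (5.28 W m⁻²)(13.2×10⁻⁴ m²)(2172 s) = 15.14 J.
Photons incident: 15.14 / 5.413×10⁻¹⁹ = 2.797×10¹⁹, i.e. 2.797×10¹⁹/6.022×10²³ = 4.645×10⁻⁵ mol.
Fraction absorbed: 1 − 62.0/100 = 0.3800.
Photons absorbed: 0.3800 × 4.645×10⁻⁵ = 1.765×10⁻⁵ mol.
Product formed: 0.48 × 1.765×10⁻⁵ = 8.472×10⁻⁶ mol.
Rate: 8.472×10⁻⁶ mol / (2172 s × 0.0574 L) = 6.8×10⁻⁸ M s⁻¹.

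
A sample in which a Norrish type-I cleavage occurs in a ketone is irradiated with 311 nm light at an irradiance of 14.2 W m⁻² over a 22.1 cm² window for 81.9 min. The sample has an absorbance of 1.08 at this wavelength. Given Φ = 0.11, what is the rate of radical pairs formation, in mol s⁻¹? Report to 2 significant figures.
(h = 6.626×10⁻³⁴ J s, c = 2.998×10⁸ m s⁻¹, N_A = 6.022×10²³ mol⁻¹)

8.2×10⁻⁹ mol s⁻¹

Photon energy at 311 nm: hc/λ = (6.626×10⁻³⁴)(2.998×10⁸)/(311×10⁻⁹) = 6.387×10⁻¹⁹ J.
Energy delivered: (14.2 W m⁻²)(22.1×10⁻⁴ m²)(4914 s) = 154.2 J.
Photons incident: 154.2 / 6.387×10⁻¹⁹ = 2.414×10²⁰, i.e. 2.414×10²⁰/6.022×10²³ = 4.009×10⁻⁴ mol.
Fraction absorbed: 1 − 10^(−1.08) = 0.9168.
Photons absorbed: 0.9168 × 4.009×10⁻⁴ = 3.675×10⁻⁴ mol.
Product formed: 0.11 × 3.675×10⁻⁴ = 4.043×10⁻⁵ mol.
Rate: 4.043×10⁻⁵ / 4914 s = 8.2×10⁻⁹ mol s⁻¹.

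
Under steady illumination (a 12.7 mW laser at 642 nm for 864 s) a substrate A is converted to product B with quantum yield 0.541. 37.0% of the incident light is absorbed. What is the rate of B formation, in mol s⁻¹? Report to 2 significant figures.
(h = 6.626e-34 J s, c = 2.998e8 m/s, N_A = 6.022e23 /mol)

Photon energy at 642 nm: hc/λ = (6.626e-34)(2.998e8)/(642e-9) = 3.094e-19 J.
Energy delivered: (12.7 mW)(864 s) = 10.97 J.
Photons incident: 10.97 / 3.094e-19 = 3.546e19, i.e. 3.546e19/6.022e23 = 5.888e-5 mol.
Photons absorbed: 0.370 × 5.888e-5 = 2.179e-5 mol.
Product formed: 0.541 × 2.179e-5 = 1.179e-5 mol.
Rate: 1.179e-5 / 864 s = 1.4e-8 mol s⁻¹.

1.4e-8 mol s⁻¹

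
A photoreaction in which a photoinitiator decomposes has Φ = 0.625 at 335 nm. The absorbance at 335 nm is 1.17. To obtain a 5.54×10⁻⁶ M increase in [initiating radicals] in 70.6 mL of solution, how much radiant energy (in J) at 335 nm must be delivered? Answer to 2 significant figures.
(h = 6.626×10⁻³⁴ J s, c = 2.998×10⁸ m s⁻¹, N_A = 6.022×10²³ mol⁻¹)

0.24 J

Product: (5.54×10⁻⁶ M)(0.0706 L) = 3.911×10⁻⁷ mol.
Photons that must be absorbed: 3.911×10⁻⁷ / 0.625 = 6.258×10⁻⁷ mol.
Fraction absorbed: 1 − 10^(−1.17) = 0.9324.
Incident photons needed: 6.258×10⁻⁷ / 0.9324 = 6.712×10⁻⁷ mol.
Photon energy: hc/λ = 5.930×10⁻¹⁹ J; per mole, 3.571×10⁵ J mol⁻¹.
Energy required: 6.712×10⁻⁷ × 3.571×10⁵ = 0.24 J.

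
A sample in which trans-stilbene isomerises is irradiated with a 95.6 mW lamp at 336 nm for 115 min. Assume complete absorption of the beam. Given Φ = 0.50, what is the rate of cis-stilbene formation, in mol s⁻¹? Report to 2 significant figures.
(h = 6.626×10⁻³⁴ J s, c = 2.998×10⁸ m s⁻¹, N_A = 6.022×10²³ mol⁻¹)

Photon energy at 336 nm: hc/λ = (6.626×10⁻³⁴)(2.998×10⁸)/(336×10⁻⁹) = 5.912×10⁻¹⁹ J.
Energy delivered: (95.6 mW)(6900 s) = 659.6 J.
Photons incident: 659.6 / 5.912×10⁻¹⁹ = 1.116×10²¹, i.e. 1.116×10²¹/6.022×10²³ = 0.001853 mol.
Product formed: 0.50 × 0.001853 = 9.265×10⁻⁴ mol.
Rate: 9.265×10⁻⁴ / 6900 s = 1.3×10⁻⁷ mol s⁻¹.

1.3×10⁻⁷ mol s⁻¹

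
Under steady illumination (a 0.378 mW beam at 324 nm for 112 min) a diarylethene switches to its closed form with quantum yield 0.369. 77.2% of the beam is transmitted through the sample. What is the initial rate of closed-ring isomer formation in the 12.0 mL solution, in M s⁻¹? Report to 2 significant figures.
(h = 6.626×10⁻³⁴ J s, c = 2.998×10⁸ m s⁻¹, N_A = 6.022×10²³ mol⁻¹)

7.2×10⁻⁹ M s⁻¹

Photon energy at 324 nm: hc/λ = (6.626×10⁻³⁴)(2.998×10⁸)/(324×10⁻⁹) = 6.131×10⁻¹⁹ J.
Energy delivered: (0.378 mW)(6720 s) = 2.540 J.
Photons incident: 2.540 / 6.131×10⁻¹⁹ = 4.143×10¹⁸, i.e. 4.143×10¹⁸/6.022×10²³ = 6.880×10⁻⁶ mol.
Fraction absorbed: 1 − 77.2/100 = 0.2280.
Photons absorbed: 0.2280 × 6.880×10⁻⁶ = 1.569×10⁻⁶ mol.
Product formed: 0.369 × 1.569×10⁻⁶ = 5.790×10⁻⁷ mol.
Rate: 5.790×10⁻⁷ mol / (6720 s × 0.012 L) = 7.2×10⁻⁹ M s⁻¹.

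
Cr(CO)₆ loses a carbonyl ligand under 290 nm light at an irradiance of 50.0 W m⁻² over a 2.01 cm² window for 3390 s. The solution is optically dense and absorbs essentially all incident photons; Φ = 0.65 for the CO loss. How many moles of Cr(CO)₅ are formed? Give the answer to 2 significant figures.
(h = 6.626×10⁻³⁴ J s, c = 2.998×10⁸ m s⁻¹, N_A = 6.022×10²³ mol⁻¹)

Photon energy at 290 nm: hc/λ = (6.626×10⁻³⁴)(2.998×10⁸)/(290×10⁻⁹) = 6.850×10⁻¹⁹ J.
Energy delivered: (50.0 W m⁻²)(2.01×10⁻⁴ m²)(3390 s) = 34.07 J.
Photons incident: 34.07 / 6.850×10⁻¹⁹ = 4.974×10¹⁹, i.e. 4.974×10¹⁹/6.022×10²³ = 8.260×10⁻⁵ mol.
Product: Φ × n_abs = 0.65 × 8.260×10⁻⁵ = 5.369×10⁻⁵ mol.

5.4×10⁻⁵ mol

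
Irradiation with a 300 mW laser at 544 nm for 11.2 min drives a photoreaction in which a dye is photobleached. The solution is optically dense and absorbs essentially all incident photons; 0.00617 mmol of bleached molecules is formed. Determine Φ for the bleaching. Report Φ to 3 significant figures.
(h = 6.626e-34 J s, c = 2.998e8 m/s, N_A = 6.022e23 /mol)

Φ = 0.00673

Product: 0.00617 mmol = 6.17e-6 mol.
Photon energy at 544 nm: hc/λ = (6.626e-34)(2.998e8)/(544e-9) = 3.652e-19 J.
Energy delivered: (300 mW)(672 s) = 201.6 J.
Photons incident: 201.6 / 3.652e-19 = 5.520e20, i.e. 5.520e20/6.022e23 = 9.166e-4 mol.
Φ = 6.17e-6 mol / 9.166e-4 mol photons = 0.00673.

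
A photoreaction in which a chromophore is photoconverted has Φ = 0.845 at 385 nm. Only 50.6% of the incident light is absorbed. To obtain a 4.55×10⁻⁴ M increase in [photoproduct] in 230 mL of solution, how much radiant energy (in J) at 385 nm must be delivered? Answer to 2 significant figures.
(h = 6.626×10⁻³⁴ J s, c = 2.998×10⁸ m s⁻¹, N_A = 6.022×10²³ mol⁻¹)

76 J

Product: (4.55×10⁻⁴ M)(0.23 L) = 1.047×10⁻⁴ mol.
Photons that must be absorbed: 1.047×10⁻⁴ / 0.845 = 1.239×10⁻⁴ mol.
Incident photons needed: 1.239×10⁻⁴ / 0.506 = 2.449×10⁻⁴ mol.
Photon energy: hc/λ = 5.160×10⁻¹⁹ J; per mole, 3.107×10⁵ J mol⁻¹.
Energy required: 2.449×10⁻⁴ × 3.107×10⁵ = 76 J.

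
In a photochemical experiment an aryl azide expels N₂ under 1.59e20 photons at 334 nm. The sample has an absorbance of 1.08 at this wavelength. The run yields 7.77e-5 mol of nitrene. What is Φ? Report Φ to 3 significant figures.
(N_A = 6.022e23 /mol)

Moles of photons: 1.59e20 / 6.022e23 = 2.640e-4 mol.
Fraction absorbed: 1 − 10^(−1.08) = 0.9168.
Photons absorbed: 0.9168 × 2.640e-4 = 2.420e-4 mol.
Φ = 7.77e-5 mol / 2.420e-4 mol photons = 0.321.

Φ = 0.321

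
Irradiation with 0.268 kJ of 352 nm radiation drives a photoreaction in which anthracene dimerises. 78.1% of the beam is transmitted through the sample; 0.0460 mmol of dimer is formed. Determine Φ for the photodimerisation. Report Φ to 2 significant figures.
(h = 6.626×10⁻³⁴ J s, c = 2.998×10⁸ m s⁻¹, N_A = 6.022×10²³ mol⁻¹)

Product: 0.0460 mmol = 4.60×10⁻⁵ mol.
Photon energy at 352 nm: hc/λ = (6.626×10⁻³⁴)(2.998×10⁸)/(352×10⁻⁹) = 5.643×10⁻¹⁹ J.
Incident energy: 0.268 kJ = 268 J.
Photons incident: 268 / 5.643×10⁻¹⁹ = 4.749×10²⁰, i.e. 4.749×10²⁰/6.022×10²³ = 7.886×10⁻⁴ mol.
Fraction absorbed: 1 − 78.1/100 = 0.2190.
Photons absorbed: 0.2190 × 7.886×10⁻⁴ = 1.727×10⁻⁴ mol.
Φ = 4.60×10⁻⁵ mol / 1.727×10⁻⁴ mol photons = 0.27.

Φ = 0.27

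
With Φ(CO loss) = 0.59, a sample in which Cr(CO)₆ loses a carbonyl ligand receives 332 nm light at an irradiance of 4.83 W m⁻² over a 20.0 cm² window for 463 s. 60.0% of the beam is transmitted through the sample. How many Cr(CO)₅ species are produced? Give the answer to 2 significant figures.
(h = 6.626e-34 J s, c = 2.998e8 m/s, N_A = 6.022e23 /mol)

Photon energy at 332 nm: hc/λ = (6.626e-34)(2.998e8)/(332e-9) = 5.983e-19 J.
Energy delivered: (4.83 W m⁻²)(20.0e-4 m²)(463 s) = 4.473 J.
Photons incident: 4.473 / 5.983e-19 = 7.476e18, i.e. 7.476e18/6.022e23 = 1.241e-5 mol.
Fraction absorbed: 1 − 60.0/100 = 0.4000.
Photons absorbed: 0.4000 × 1.241e-5 = 4.964e-6 mol.
Product: Φ × n_abs = 0.59 × 4.964e-6 = 2.929e-6 mol.
As a count: 2.929e-6 × 6.022e23 = 1.8e18.

1.8e18 species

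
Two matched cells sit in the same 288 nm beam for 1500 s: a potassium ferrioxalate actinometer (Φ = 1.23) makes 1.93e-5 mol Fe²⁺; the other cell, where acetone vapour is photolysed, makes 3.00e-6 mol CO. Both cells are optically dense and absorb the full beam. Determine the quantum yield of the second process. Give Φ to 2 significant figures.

Φ = 0.19

Photons absorbed by the actinometer: 1.93e-5 / 1.23 = 1.569e-5 mol.
Φ(unknown) = 3.00e-6 / 1.569e-5 = 0.19.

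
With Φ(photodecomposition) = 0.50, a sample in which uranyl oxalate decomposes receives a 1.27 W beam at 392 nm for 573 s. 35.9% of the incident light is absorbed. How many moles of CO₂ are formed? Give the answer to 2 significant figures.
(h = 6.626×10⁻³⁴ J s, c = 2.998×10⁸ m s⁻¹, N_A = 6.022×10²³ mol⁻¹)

Photon energy at 392 nm: hc/λ = (6.626×10⁻³⁴)(2.998×10⁸)/(392×10⁻⁹) = 5.068×10⁻¹⁹ J.
Energy delivered: (1.27 W)(573 s) = 727.7 J.
Photons incident: 727.7 / 5.068×10⁻¹⁹ = 1.436×10²¹, i.e. 1.436×10²¹/6.022×10²³ = 0.002385 mol.
Photons absorbed: 0.359 × 0.002385 = 8.562×10⁻⁴ mol.
Product: Φ × n_abs = 0.50 × 8.562×10⁻⁴ = 4.281×10⁻⁴ mol.

4.3×10⁻⁴ mol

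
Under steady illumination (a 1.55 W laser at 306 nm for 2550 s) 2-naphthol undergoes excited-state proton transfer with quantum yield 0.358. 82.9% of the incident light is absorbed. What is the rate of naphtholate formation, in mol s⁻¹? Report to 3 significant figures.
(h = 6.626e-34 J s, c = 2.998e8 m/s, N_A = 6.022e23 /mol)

1.18e-6 mol s⁻¹

Photon energy at 306 nm: hc/λ = (6.626e-34)(2.998e8)/(306e-9) = 6.492e-19 J.
Energy delivered: (1.55 W)(2550 s) = 3953 J.
Photons incident: 3953 / 6.492e-19 = 6.089e21, i.e. 6.089e21/6.022e23 = 0.01011 mol.
Photons absorbed: 0.829 × 0.01011 = 0.008381 mol.
Product formed: 0.358 × 0.008381 = 0.003000 mol.
Rate: 0.003000 / 2550 s = 1.18e-6 mol s⁻¹.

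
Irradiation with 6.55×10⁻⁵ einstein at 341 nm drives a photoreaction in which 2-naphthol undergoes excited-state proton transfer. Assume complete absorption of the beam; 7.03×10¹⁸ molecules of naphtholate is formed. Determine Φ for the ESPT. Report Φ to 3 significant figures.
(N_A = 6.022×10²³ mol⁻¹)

Product: 7.03×10¹⁸ / 6.022×10²³ = 1.167×10⁻⁵ mol.
Φ = 1.167×10⁻⁵ mol / 6.55×10⁻⁵ mol photons = 0.178.

Φ = 0.178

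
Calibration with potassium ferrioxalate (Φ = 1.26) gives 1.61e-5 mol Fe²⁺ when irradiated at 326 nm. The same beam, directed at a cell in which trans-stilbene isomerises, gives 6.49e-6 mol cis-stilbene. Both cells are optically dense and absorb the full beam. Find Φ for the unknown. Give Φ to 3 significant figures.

Φ = 0.508

Photons absorbed by the actinometer: 1.61e-5 / 1.26 = 1.278e-5 mol.
Φ(unknown) = 6.49e-6 / 1.278e-5 = 0.508.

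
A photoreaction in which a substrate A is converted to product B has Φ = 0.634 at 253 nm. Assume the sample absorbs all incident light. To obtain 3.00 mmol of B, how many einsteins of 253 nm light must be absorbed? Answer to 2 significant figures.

Product: 3.00 mmol = 0.00300 mol.
Photons that must be absorbed: 0.00300 / 0.634 = 0.004732 mol.

0.0047 einstein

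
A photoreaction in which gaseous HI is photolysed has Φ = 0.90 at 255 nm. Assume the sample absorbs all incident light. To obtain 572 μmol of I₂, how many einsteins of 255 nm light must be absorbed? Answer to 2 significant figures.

Product: 572 μmol = 5.72×10⁻⁴ mol.
Photons that must be absorbed: 5.72×10⁻⁴ / 0.90 = 6.356×10⁻⁴ mol.

6.4×10⁻⁴ einstein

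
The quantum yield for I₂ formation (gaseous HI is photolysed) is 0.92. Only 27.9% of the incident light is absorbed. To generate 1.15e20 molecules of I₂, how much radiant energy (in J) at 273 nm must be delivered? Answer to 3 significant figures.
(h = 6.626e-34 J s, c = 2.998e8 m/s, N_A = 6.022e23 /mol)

Product: 1.15e20 / 6.022e23 = 1.910e-4 mol.
Photons that must be absorbed: 1.910e-4 / 0.92 = 2.076e-4 mol.
Incident photons needed: 2.076e-4 / 0.279 = 7.441e-4 mol.
Photon energy: hc/λ = 7.276e-19 J; per mole, 4.382e5 J mol⁻¹.
Energy required: 7.441e-4 × 4.382e5 = 326 J.

326 J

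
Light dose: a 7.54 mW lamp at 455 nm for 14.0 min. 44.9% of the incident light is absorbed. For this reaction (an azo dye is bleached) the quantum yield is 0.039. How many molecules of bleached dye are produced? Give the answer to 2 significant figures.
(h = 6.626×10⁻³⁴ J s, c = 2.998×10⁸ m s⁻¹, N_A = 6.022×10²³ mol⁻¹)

2.5×10¹⁷ molecules

Photon energy at 455 nm: hc/λ = (6.626×10⁻³⁴)(2.998×10⁸)/(455×10⁻⁹) = 4.366×10⁻¹⁹ J.
Energy delivered: (7.54 mW)(840 s) = 6.334 J.
Photons incident: 6.334 / 4.366×10⁻¹⁹ = 1.451×10¹⁹, i.e. 1.451×10¹⁹/6.022×10²³ = 2.409×10⁻⁵ mol.
Photons absorbed: 0.449 × 2.409×10⁻⁵ = 1.082×10⁻⁵ mol.
Product: Φ × n_abs = 0.039 × 1.082×10⁻⁵ = 4.220×10⁻⁷ mol.
As a count: 4.220×10⁻⁷ × 6.022×10²³ = 2.5×10¹⁷.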